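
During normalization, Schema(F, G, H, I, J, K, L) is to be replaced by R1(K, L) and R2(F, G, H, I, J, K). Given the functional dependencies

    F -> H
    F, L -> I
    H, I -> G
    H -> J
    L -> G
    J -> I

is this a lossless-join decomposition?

Common attributes: R1 ∩ R2 = {K}.
No dependency enlarges {K}, so (K)⁺ = {K}.
The closure contains neither all of R1 = {K, L} nor all of R2 = {F, G, H, I, J, K}, so the common attributes are not a superkey of either fragment. The join is lossy.

No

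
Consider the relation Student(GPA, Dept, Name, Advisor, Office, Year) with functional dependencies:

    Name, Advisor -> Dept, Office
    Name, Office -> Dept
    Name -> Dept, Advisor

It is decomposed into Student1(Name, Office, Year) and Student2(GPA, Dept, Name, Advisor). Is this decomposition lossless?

Common attributes: Student1 ∩ Student2 = {Name}.
Closure of {Name}: Name → Dept, Advisor applies, adding Dept, Advisor; Name, Advisor → Dept, Office applies, adding Office. So (Name)⁺ = {Dept, Name, Advisor, Office}.
The closure contains neither all of Student1 = {Name, Office, Year} nor all of Student2 = {GPA, Dept, Name, Advisor}, so the common attributes are not a superkey of either fragment. The join is lossy.

No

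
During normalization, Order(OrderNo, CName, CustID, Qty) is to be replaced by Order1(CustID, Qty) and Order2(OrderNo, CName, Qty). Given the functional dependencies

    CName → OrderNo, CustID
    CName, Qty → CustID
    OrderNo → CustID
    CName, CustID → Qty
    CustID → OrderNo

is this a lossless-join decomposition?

No

Common attributes: Order1 ∩ Order2 = {Qty}.
No dependency enlarges {Qty}, so (Qty)⁺ = {Qty}.
The closure contains neither all of Order1 = {CustID, Qty} nor all of Order2 = {OrderNo, CName, Qty}, so the common attributes are not a superkey of either fragment. The join is lossy.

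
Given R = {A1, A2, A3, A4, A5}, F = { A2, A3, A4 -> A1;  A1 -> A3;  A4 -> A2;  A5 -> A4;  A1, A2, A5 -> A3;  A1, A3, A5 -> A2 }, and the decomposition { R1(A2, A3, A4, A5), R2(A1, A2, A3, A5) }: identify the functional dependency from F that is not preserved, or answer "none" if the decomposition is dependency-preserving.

Check A2, A3, A4 → A1: no single fragment contains all of {A1, A2, A3, A4}, and the restricted closure of {A2, A3, A4} across the fragments never reaches {A1}.
A1 → A3 is preserved.
A4 → A2 is preserved.
A5 → A4 is preserved.
A1, A2, A5 → A3 is preserved.
A1, A3, A5 → A2 is preserved.

A2, A3, A4 -> A1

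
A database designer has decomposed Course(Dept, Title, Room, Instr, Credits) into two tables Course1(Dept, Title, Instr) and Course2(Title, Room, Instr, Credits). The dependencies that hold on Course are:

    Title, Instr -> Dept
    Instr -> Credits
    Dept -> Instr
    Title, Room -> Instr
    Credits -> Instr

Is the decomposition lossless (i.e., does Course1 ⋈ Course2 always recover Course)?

Yes

Common attributes: Course1 ∩ Course2 = {Title, Instr}.
Closure of {Title, Instr}: Title, Instr → Dept applies, adding Dept; Instr → Credits applies, adding Credits. So (Title, Instr)⁺ = {Dept, Title, Instr, Credits}.
This closure contains every attribute of Course1, so Course1 ∩ Course2 → Course1. The join is lossless.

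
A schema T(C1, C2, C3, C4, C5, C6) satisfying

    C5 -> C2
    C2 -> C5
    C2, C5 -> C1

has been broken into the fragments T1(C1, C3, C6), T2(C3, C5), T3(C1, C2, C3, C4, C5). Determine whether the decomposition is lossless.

No

Chase test. Columns are C1, C2, C3, C4, C5, C6; row i has aⱼ where attribute j ∈ Ti, else bᵢⱼ.
Initial tableau (one row per fragment):
  row 1: a1 b12 a3 b14 b15 a6
  row 2: b21 b22 a3 b24 a5 b26
  row 3: a1 a2 a3 a4 a5 b36
Rows 2 and 3 agree on C5; apply C5→C2 and equate their C2 entries.
Rows 2 and 3 agree on C2, C5; apply C2, C5→C1 and equate their C1 entries.
No row becomes fully distinguished — the join is lossy.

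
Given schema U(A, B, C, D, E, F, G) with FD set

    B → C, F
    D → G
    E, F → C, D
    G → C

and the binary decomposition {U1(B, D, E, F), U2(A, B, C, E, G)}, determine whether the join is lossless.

Yes

Common attributes: U1 ∩ U2 = {B, E}.
Closure of {B, E}: B → C, F applies, adding C, F; E, F → C, D applies, adding D; D → G applies, adding G. So (B, E)⁺ = {B, C, D, E, F, G}.
This closure contains every attribute of U1, so U1 ∩ U2 → U1. The join is lossless.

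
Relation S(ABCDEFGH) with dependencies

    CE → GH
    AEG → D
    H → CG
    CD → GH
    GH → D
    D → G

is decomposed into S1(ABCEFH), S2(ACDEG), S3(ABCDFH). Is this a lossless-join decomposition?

Chase test. Columns are ABCDEFGH; row i has aⱼ where attribute j ∈ Si, else bᵢⱼ.
Initial tableau (one row per fragment):
  row 1: a1 a2 a3 b14 a5 a6 b17 a8
  row 2: a1 b22 a3 a4 a5 b26 a7 b28
  row 3: a1 a2 a3 a4 b35 a6 b37 a8
Rows 1 and 2 agree on CE; apply CE→GH and equate their GH entries.
Rows 1 and 2 agree on AEG; apply AEG→D and equate their D entries.
Rows 1 and 3 agree on H; apply H→CG and equate their CG entries.
Row 1 is now all distinguished symbols — the join is lossless.

Yes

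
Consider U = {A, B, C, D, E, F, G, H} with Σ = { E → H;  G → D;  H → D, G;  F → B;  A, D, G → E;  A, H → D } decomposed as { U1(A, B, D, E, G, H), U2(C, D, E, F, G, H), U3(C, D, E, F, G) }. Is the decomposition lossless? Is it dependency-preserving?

Lossless test (chase): Rows 1 and 3 agree on E; apply E→H and equate their H entries. Rows 2 and 3 agree on F; apply F→B and equate their B entries. No row becomes fully distinguished — the join is lossy.
Dependency preservation: the restricted closure of {F} across the fragments never reaches {B}, so F → B cannot be enforced without a join — not preserved.

lossy and not dependency-preserving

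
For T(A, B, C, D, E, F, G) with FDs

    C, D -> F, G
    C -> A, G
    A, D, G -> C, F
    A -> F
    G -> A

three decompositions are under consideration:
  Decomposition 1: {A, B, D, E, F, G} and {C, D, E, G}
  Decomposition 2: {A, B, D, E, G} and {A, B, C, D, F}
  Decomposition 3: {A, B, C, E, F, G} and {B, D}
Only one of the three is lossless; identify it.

Decomposition 1

Decomposition 1: common = {D, E, G}, closure = {A, C, D, E, F, G} → lossless.
Decomposition 2: common = {A, B, D}, closure = {A, B, D, F} → lossy.
Decomposition 3: common = {B}, closure = {B} → lossy.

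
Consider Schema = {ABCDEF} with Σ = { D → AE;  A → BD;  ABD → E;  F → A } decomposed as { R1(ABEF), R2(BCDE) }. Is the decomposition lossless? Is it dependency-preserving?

Lossless test: (BE)⁺ = {BE}, which is a superkey of neither fragment — lossy.
Dependency preservation: the restricted closure of {D} across the fragments never reaches {AE}, so D → AE cannot be enforced without a join — not preserved.

lossy and not dependency-preserving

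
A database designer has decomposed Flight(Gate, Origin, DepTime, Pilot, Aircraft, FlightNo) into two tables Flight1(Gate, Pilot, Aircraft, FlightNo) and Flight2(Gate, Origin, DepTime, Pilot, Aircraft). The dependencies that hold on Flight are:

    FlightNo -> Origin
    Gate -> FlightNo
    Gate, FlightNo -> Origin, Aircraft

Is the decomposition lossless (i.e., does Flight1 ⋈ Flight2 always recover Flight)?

Yes

Common attributes: Flight1 ∩ Flight2 = {Gate, Pilot, Aircraft}.
Closure of {Gate, Pilot, Aircraft}: Gate → FlightNo applies, adding FlightNo; Gate, FlightNo → Origin, Aircraft applies, adding Origin. So (Gate, Pilot, Aircraft)⁺ = {Gate, Origin, Pilot, Aircraft, FlightNo}.
This closure contains every attribute of Flight1, so Flight1 ∩ Flight2 → Flight1. The join is lossless.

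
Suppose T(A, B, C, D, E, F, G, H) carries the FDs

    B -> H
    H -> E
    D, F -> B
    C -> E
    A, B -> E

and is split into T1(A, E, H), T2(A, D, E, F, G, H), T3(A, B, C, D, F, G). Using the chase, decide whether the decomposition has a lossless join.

Chase test. Columns are A, B, C, D, E, F, G, H; row i has aⱼ where attribute j ∈ Ti, else bᵢⱼ.
Initial tableau (one row per fragment):
  row 1: a1 b12 b13 b14 a5 b16 b17 a8
  row 2: a1 b22 b23 a4 a5 a6 a7 a8
  row 3: a1 a2 a3 a4 b35 a6 a7 b38
Rows 2 and 3 agree on D, F; apply D, F→B and equate their B entries.
Rows 2 and 3 agree on A, B; apply A, B→E and equate their E entries.
Rows 2 and 3 agree on B; apply B→H and equate their H entries.
Row 3 is now all distinguished symbols — the join is lossless.

Yes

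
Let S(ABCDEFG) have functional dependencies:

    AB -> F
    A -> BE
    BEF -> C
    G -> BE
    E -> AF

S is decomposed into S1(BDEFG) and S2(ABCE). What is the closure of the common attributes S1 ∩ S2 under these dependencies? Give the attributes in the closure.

S1 ∩ S2 = {BE}.
E → AF applies, adding AF
BEF → C applies, adding C
Closure: {ABCEF}.

ABCEF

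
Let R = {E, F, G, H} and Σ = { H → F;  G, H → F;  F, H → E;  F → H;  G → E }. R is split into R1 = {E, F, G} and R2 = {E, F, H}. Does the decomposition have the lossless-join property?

Common attributes: R1 ∩ R2 = {E, F}.
Closure of {E, F}: F → H applies, adding H. So (E, F)⁺ = {E, F, H}.
This closure contains every attribute of R2, so R1 ∩ R2 → R2. The join is lossless.

Yes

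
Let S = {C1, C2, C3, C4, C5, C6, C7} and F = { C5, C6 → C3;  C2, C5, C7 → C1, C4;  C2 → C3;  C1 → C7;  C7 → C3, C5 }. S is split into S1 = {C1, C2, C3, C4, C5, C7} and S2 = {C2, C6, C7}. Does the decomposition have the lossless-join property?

Common attributes: S1 ∩ S2 = {C2, C7}.
Closure of {C2, C7}: C2 → C3 applies, adding C3; C7 → C3, C5 applies, adding C5; C2, C5, C7 → C1, C4 applies, adding C1, C4. So (C2, C7)⁺ = {C1, C2, C3, C4, C5, C7}.
This closure contains every attribute of S1, so S1 ∩ S2 → S1. The join is lossless.

Yes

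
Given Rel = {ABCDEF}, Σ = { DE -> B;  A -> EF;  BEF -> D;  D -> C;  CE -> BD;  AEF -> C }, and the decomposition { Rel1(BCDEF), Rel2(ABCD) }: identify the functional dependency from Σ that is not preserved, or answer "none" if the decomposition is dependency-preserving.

A -> EF

Check A → EF: no single fragment contains all of {AEF}, and the restricted closure of {A} across the fragments never reaches {EF}.
DE → B is preserved.
BEF → D is preserved.
D → C is preserved.
CE → BD is preserved.
AEF → C is preserved.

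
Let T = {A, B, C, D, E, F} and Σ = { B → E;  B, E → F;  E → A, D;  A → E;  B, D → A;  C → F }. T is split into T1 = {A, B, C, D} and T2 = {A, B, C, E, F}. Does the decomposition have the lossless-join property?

Yes

Common attributes: T1 ∩ T2 = {A, B, C}.
Closure of {A, B, C}: B → E applies, adding E; B, E → F applies, adding F; E → A, D applies, adding D. So (A, B, C)⁺ = {A, B, C, D, E, F}.
This closure contains every attribute of T1, so T1 ∩ T2 → T1. The join is lossless.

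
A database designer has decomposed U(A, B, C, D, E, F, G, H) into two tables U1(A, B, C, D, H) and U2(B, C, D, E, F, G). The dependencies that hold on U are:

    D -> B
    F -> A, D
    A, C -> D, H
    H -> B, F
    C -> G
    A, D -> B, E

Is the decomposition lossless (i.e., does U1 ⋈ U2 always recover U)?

Common attributes: U1 ∩ U2 = {B, C, D}.
Closure of {B, C, D}: C → G applies, adding G. So (B, C, D)⁺ = {B, C, D, G}.
The closure contains neither all of U1 = {A, B, C, D, H} nor all of U2 = {B, C, D, E, F, G}, so the common attributes are not a superkey of either fragment. The join is lossy.

No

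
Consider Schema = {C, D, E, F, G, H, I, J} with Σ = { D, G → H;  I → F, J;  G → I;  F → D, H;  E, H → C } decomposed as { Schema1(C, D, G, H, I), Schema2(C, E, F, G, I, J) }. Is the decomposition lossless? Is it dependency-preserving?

lossless but not dependency-preserving

Lossless test: (C, G, I)⁺ = {C, D, F, G, H, I, J}, which contains all of one fragment — lossless.
Dependency preservation: the restricted closure of {F} across the fragments never reaches {D, H}, so F → D, H cannot be enforced without a join — not preserved.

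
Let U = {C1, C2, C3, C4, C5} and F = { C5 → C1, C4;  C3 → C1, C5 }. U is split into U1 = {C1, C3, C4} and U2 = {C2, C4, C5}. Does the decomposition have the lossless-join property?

Common attributes: U1 ∩ U2 = {C4}.
No dependency enlarges {C4}, so (C4)⁺ = {C4}.
The closure contains neither all of U1 = {C1, C3, C4} nor all of U2 = {C2, C4, C5}, so the common attributes are not a superkey of either fragment. The join is lossy.

No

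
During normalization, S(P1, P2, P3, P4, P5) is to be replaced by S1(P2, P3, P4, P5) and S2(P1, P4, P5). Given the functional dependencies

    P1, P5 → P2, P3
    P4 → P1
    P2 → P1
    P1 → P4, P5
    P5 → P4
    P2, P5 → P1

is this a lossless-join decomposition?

Common attributes: S1 ∩ S2 = {P4, P5}.
Closure of {P4, P5}: P4 → P1 applies, adding P1; P1, P5 → P2, P3 applies, adding P2, P3. So (P4, P5)⁺ = {P1, P2, P3, P4, P5}.
This closure contains every attribute of S1, so S1 ∩ S2 → S1. The join is lossless.

Yes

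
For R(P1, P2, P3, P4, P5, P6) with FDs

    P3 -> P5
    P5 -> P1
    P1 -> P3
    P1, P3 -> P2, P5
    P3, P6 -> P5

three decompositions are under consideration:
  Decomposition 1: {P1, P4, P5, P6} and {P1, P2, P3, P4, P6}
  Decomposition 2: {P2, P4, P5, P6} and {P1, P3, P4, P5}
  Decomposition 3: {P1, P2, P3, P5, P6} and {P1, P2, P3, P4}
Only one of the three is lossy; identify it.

Decomposition 1: common = {P1, P4, P6}, closure = {P1, P2, P3, P4, P5, P6} → lossless.
Decomposition 2: common = {P4, P5}, closure = {P1, P2, P3, P4, P5} → lossless.
Decomposition 3: common = {P1, P2, P3}, closure = {P1, P2, P3, P5} → lossy.

Decomposition 3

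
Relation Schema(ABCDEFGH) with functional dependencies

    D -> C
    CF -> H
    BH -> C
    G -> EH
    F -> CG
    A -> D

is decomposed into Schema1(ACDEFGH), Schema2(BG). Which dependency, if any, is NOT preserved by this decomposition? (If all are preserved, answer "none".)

BH -> C

Check BH → C: no single fragment contains all of {BCH}, and the restricted closure of {BH} across the fragments never reaches {C}.
D → C is preserved.
CF → H is preserved.
G → EH is preserved.
F → CG is preserved.
A → D is preserved.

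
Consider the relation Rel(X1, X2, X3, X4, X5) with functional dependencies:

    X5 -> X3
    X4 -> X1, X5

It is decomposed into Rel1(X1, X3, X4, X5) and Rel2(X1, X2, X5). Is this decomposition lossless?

No

Common attributes: Rel1 ∩ Rel2 = {X1, X5}.
Closure of {X1, X5}: X5 → X3 applies, adding X3. So (X1, X5)⁺ = {X1, X3, X5}.
The closure contains neither all of Rel1 = {X1, X3, X4, X5} nor all of Rel2 = {X1, X2, X5}, so the common attributes are not a superkey of either fragment. The join is lossy.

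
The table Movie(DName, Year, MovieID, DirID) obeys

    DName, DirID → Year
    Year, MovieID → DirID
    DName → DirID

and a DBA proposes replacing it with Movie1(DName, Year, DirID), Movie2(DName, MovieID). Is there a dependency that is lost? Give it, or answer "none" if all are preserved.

Year, MovieID → DirID

Check Year, MovieID → DirID: no single fragment contains all of {Year, MovieID, DirID}, and the restricted closure of {Year, MovieID} across the fragments never reaches {DirID}.
DName, DirID → Year is preserved.
DName → DirID is preserved.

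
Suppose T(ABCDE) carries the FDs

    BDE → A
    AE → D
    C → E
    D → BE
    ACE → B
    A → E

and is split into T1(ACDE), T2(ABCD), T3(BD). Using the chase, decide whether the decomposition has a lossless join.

Chase test. Columns are ABCDE; row i has aⱼ where attribute j ∈ Ti, else bᵢⱼ.
Initial tableau (one row per fragment):
  row 1: a1 b12 a3 a4 a5
  row 2: a1 a2 a3 a4 b25
  row 3: b31 a2 b33 a4 b35
Rows 1 and 2 agree on C; apply C→E and equate their E entries.
Rows 1 and 2 agree on D; apply D→BE and equate their BE entries.
Rows 1 and 3 agree on D; apply D→BE and equate their BE entries.
Rows 1 and 3 agree on BDE; apply BDE→A and equate their A entries.
Row 1 is now all distinguished symbols — the join is lossless.

Yes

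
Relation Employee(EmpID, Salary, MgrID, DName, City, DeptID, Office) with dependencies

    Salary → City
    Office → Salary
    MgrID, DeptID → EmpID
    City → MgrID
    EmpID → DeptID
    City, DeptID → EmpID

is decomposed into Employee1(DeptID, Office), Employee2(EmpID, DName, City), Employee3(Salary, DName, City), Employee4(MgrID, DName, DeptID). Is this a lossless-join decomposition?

Chase test. Columns are EmpID, Salary, MgrID, DName, City, DeptID, Office; row i has aⱼ where attribute j ∈ Employeei, else bᵢⱼ.
Initial tableau (one row per fragment):
  row 1: b11 b12 b13 b14 b15 a6 a7
  row 2: a1 b22 b23 a4 a5 b26 b27
  row 3: b31 a2 b33 a4 a5 b36 b37
  row 4: b41 b42 a3 a4 b45 a6 b47
Rows 2 and 3 agree on City; apply City→MgrID and equate their MgrID entries.
No row becomes fully distinguished — the join is lossy.

No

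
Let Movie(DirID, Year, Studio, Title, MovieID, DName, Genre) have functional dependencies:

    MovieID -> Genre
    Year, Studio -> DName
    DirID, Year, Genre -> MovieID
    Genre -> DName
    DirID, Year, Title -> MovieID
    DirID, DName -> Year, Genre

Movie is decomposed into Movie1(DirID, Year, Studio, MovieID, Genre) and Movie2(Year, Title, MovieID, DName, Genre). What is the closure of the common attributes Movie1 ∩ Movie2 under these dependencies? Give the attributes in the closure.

Year, MovieID, DName, Genre

Movie1 ∩ Movie2 = {Year, MovieID, Genre}.
Genre → DName applies, adding DName
Closure: {Year, MovieID, DName, Genre}.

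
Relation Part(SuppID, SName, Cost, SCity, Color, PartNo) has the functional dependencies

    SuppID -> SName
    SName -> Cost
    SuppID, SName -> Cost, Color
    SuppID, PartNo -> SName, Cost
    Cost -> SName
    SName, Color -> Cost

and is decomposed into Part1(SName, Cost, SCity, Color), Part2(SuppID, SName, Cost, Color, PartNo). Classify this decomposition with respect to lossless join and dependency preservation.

Lossless test: (SName, Cost, Color)⁺ = {SName, Cost, Color}, which is a superkey of neither fragment — lossy.
Dependency preservation: every FD's attributes lie within a single fragment, so each can be enforced locally — preserved.

lossy but dependency-preserving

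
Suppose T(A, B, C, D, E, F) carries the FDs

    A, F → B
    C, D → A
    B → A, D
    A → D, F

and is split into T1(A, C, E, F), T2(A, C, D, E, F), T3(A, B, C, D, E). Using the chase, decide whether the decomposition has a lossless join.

Chase test. Columns are A, B, C, D, E, F; row i has aⱼ where attribute j ∈ Ti, else bᵢⱼ.
Initial tableau (one row per fragment):
  row 1: a1 b12 a3 b14 a5 a6
  row 2: a1 b22 a3 a4 a5 a6
  row 3: a1 a2 a3 a4 a5 b36
Rows 1 and 2 agree on A, F; apply A, F→B and equate their B entries.
Rows 1 and 2 agree on B; apply B→A, D and equate their A, D entries.
Rows 1 and 3 agree on A; apply A→D, F and equate their D, F entries.
Rows 1 and 3 agree on A, F; apply A, F→B and equate their B entries.
Row 1 is now all distinguished symbols — the join is lossless.

Yes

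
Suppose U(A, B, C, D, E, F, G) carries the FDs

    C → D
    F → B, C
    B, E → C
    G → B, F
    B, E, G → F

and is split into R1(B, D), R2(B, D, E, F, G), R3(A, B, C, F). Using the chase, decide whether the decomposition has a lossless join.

Chase test. Columns are A, B, C, D, E, F, G; row i has aⱼ where attribute j ∈ Ri, else bᵢⱼ.
Initial tableau (one row per fragment):
  row 1: b11 a2 b13 a4 b15 b16 b17
  row 2: b21 a2 b23 a4 a5 a6 a7
  row 3: a1 a2 a3 b34 b35 a6 b37
Rows 2 and 3 agree on F; apply F→B, C and equate their B, C entries.
Rows 2 and 3 agree on C; apply C→D and equate their D entries.
No row becomes fully distinguished — the join is lossy.

No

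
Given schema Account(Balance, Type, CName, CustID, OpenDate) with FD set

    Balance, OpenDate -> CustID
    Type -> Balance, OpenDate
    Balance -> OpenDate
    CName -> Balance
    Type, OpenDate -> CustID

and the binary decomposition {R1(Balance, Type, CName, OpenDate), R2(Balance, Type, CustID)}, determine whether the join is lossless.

Yes

Common attributes: R1 ∩ R2 = {Balance, Type}.
Closure of {Balance, Type}: Type → Balance, OpenDate applies, adding OpenDate; Type, OpenDate → CustID applies, adding CustID. So (Balance, Type)⁺ = {Balance, Type, CustID, OpenDate}.
This closure contains every attribute of R2, so R1 ∩ R2 → R2. The join is lossless.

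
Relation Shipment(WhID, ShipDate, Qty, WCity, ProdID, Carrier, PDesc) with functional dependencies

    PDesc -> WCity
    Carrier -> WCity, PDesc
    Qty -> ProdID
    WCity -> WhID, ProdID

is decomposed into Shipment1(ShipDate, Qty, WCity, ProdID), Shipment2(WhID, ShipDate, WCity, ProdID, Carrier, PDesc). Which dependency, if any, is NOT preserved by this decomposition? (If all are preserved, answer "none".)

none

PDesc → WCity lies within Shipment2.
Carrier → WCity, PDesc lies within Shipment2.
Qty → ProdID lies within Shipment1.
WCity → WhID, ProdID lies within Shipment2.
Every dependency is enforceable on the fragments, so the decomposition is dependency-preserving.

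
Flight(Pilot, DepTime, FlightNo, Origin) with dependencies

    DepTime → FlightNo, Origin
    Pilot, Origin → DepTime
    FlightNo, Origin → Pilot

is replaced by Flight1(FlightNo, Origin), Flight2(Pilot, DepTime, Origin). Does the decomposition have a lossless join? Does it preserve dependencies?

Lossless test: (Origin)⁺ = {Origin}, which is a superkey of neither fragment — lossy.
Dependency preservation: the restricted closure of {DepTime} across the fragments never reaches {FlightNo, Origin}, so DepTime → FlightNo, Origin cannot be enforced without a join — not preserved.

lossy and not dependency-preserving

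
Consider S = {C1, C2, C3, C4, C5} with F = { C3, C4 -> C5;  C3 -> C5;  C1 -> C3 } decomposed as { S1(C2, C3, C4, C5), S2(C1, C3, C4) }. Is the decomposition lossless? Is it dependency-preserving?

lossy but dependency-preserving

Lossless test: (C3, C4)⁺ = {C3, C4, C5}, which is a superkey of neither fragment — lossy.
Dependency preservation: every FD's attributes lie within a single fragment, so each can be enforced locally — preserved.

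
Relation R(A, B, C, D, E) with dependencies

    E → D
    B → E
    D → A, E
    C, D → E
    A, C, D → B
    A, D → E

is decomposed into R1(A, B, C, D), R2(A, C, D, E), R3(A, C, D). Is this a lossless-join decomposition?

Yes

Chase test. Columns are A, B, C, D, E; row i has aⱼ where attribute j ∈ Ri, else bᵢⱼ.
Initial tableau (one row per fragment):
  row 1: a1 a2 a3 a4 b15
  row 2: a1 b22 a3 a4 a5
  row 3: a1 b32 a3 a4 b35
Rows 1 and 2 agree on D; apply D→A, E and equate their A, E entries.
Rows 1 and 3 agree on D; apply D→A, E and equate their A, E entries.
Rows 1 and 2 agree on A, C, D; apply A, C, D→B and equate their B entries.
Rows 1 and 3 agree on A, C, D; apply A, C, D→B and equate their B entries.
Row 1 is now all distinguished symbols — the join is lossless.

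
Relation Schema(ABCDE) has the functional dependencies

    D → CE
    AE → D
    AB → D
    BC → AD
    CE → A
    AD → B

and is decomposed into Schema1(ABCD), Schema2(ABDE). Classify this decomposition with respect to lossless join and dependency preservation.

Lossless test: (ABD)⁺ = {ABCDE}, which contains all of one fragment — lossless.
Dependency preservation: the restricted closure of {CE} across the fragments never reaches {A}, so CE → A cannot be enforced without a join — not preserved.

lossless but not dependency-preserving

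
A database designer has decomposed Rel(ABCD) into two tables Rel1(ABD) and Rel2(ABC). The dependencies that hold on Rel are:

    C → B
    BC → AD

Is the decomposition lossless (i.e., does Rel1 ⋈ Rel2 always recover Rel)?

No

Common attributes: Rel1 ∩ Rel2 = {AB}.
No dependency enlarges {AB}, so (AB)⁺ = {AB}.
The closure contains neither all of Rel1 = {ABD} nor all of Rel2 = {ABC}, so the common attributes are not a superkey of either fragment. The join is lossy.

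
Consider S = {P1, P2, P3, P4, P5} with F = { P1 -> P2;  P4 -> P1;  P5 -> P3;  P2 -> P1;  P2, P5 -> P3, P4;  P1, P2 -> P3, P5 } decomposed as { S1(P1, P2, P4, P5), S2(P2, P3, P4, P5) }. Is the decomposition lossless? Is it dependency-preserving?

lossless and dependency-preserving

Lossless test: (P2, P4, P5)⁺ = {P1, P2, P3, P4, P5}, which contains all of one fragment — lossless.
Dependency preservation: P1, P2 → P3, P5 is not contained in any single fragment, but the restricted closure of its left-hand side across the fragments still reaches the right-hand side; the remaining FDs each lie inside some fragment. All dependencies are preserved.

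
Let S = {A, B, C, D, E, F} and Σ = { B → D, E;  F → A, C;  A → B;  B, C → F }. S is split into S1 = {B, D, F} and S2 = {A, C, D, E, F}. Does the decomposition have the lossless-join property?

Common attributes: S1 ∩ S2 = {D, F}.
Closure of {D, F}: F → A, C applies, adding A, C; A → B applies, adding B; B → D, E applies, adding E. So (D, F)⁺ = {A, B, C, D, E, F}.
This closure contains every attribute of S1, so S1 ∩ S2 → S1. The join is lossless.

Yes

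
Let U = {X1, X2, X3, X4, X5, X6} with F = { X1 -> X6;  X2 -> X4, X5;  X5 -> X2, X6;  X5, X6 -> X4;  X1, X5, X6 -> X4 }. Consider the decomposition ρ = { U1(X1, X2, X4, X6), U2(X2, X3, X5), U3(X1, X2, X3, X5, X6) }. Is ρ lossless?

Chase test. Columns are X1, X2, X3, X4, X5, X6; row i has aⱼ where attribute j ∈ Ui, else bᵢⱼ.
Initial tableau (one row per fragment):
  row 1: a1 a2 b13 a4 b15 a6
  row 2: b21 a2 a3 b24 a5 b26
  row 3: a1 a2 a3 b34 a5 a6
Rows 1 and 2 agree on X2; apply X2→X4, X5 and equate their X4, X5 entries.
Rows 1 and 3 agree on X2; apply X2→X4, X5 and equate their X4, X5 entries.
Rows 1 and 2 agree on X5; apply X5→X2, X6 and equate their X2, X6 entries.
Row 3 is now all distinguished symbols — the join is lossless.

Yes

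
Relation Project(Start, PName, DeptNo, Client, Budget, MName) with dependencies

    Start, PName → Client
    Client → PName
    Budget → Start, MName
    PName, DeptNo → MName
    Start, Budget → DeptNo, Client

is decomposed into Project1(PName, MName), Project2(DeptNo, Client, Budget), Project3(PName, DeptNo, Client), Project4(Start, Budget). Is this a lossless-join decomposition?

Chase test. Columns are Start, PName, DeptNo, Client, Budget, MName; row i has aⱼ where attribute j ∈ Projecti, else bᵢⱼ.
Initial tableau (one row per fragment):
  row 1: b11 a2 b13 b14 b15 a6
  row 2: b21 b22 a3 a4 a5 b26
  row 3: b31 a2 a3 a4 b35 b36
  row 4: a1 b42 b43 b44 a5 b46
Rows 2 and 3 agree on Client; apply Client→PName and equate their PName entries.
Rows 2 and 4 agree on Budget; apply Budget→Start, MName and equate their Start, MName entries.
Rows 2 and 3 agree on PName, DeptNo; apply PName, DeptNo→MName and equate their MName entries.
Rows 2 and 4 agree on Start, Budget; apply Start, Budget→DeptNo, Client and equate their DeptNo, Client entries.
Rows 2 and 4 agree on Client; apply Client→PName and equate their PName entries.
No row becomes fully distinguished — the join is lossy.

No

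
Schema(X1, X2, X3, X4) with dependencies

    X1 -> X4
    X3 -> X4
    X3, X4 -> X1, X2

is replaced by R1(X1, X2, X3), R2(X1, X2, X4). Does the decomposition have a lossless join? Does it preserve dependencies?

Lossless test: (X1, X2)⁺ = {X1, X2, X4}, which contains all of one fragment — lossless.
Dependency preservation: X3 → X4; X3, X4 → X1, X2 are not contained in any single fragment, but the restricted closure of each left-hand side across the fragments still reaches the right-hand side; the remaining FDs each lie inside some fragment. All dependencies are preserved.

lossless and dependency-preserving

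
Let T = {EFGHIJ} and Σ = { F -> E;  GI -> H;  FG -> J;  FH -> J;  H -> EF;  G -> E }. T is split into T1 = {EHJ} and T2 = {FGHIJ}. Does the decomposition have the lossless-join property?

Common attributes: T1 ∩ T2 = {HJ}.
Closure of {HJ}: H → EF applies, adding EF. So (HJ)⁺ = {EFHJ}.
This closure contains every attribute of T1, so T1 ∩ T2 → T1. The join is lossless.

Yes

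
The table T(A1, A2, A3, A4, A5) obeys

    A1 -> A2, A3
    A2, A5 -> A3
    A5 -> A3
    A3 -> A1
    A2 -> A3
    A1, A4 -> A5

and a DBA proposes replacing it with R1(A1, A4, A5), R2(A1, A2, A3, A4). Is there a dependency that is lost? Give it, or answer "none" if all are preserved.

none

A1 → A2, A3 lies within R2.
A2, A5 → A3: restricted closure across fragments reaches A3.
A5 → A3: restricted closure across fragments reaches A3.
A3 → A1 lies within R2.
A2 → A3 lies within R2.
A1, A4 → A5 lies within R1.
Every dependency is enforceable on the fragments, so the decomposition is dependency-preserving.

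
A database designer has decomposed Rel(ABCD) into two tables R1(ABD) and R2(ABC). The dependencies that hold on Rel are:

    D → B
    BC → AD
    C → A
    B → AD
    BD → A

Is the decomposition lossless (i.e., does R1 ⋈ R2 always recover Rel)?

Yes

Common attributes: R1 ∩ R2 = {AB}.
Closure of {AB}: B → AD applies, adding D. So (AB)⁺ = {ABD}.
This closure contains every attribute of R1, so R1 ∩ R2 → R1. The join is lossless.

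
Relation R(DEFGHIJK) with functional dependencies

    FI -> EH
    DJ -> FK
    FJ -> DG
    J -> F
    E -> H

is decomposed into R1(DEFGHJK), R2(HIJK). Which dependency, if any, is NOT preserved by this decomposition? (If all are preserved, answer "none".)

FI -> EH

Check FI → EH: no single fragment contains all of {EFHI}, and the restricted closure of {FI} across the fragments never reaches {EH}.
DJ → FK is preserved.
FJ → DG is preserved.
J → F is preserved.
E → H is preserved.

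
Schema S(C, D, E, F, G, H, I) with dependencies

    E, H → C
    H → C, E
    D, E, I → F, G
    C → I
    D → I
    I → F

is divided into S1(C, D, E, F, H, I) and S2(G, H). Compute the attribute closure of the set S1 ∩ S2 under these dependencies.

S1 ∩ S2 = {H}.
H → C, E applies, adding C, E
C → I applies, adding I
I → F applies, adding F
Closure: {C, E, F, H, I}.

C, E, F, H, I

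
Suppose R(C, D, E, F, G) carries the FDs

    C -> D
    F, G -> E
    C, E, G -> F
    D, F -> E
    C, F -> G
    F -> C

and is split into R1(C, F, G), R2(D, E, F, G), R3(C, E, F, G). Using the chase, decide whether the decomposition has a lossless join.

Yes

Chase test. Columns are C, D, E, F, G; row i has aⱼ where attribute j ∈ Ri, else bᵢⱼ.
Initial tableau (one row per fragment):
  row 1: a1 b12 b13 a4 a5
  row 2: b21 a2 a3 a4 a5
  row 3: a1 b32 a3 a4 a5
Rows 1 and 3 agree on C; apply C→D and equate their D entries.
Rows 1 and 2 agree on F, G; apply F, G→E and equate their E entries.
Rows 1 and 2 agree on F; apply F→C and equate their C entries.
Rows 1 and 2 agree on C; apply C→D and equate their D entries.
Row 1 is now all distinguished symbols — the join is lossless.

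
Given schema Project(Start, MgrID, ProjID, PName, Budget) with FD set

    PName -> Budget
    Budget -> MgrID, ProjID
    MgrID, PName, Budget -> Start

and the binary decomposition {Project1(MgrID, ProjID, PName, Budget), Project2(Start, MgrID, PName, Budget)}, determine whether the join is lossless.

Yes

Common attributes: Project1 ∩ Project2 = {MgrID, PName, Budget}.
Closure of {MgrID, PName, Budget}: Budget → MgrID, ProjID applies, adding ProjID; MgrID, PName, Budget → Start applies, adding Start. So (MgrID, PName, Budget)⁺ = {Start, MgrID, ProjID, PName, Budget}.
This closure contains every attribute of Project1, so Project1 ∩ Project2 → Project1. The join is lossless.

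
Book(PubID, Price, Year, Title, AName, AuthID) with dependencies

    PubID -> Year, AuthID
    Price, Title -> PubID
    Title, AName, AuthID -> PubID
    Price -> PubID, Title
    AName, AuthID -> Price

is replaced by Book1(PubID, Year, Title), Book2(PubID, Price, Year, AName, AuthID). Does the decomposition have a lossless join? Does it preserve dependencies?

lossy and not dependency-preserving

Lossless test: (PubID, Year)⁺ = {PubID, Year, AuthID}, which is a superkey of neither fragment — lossy.
Dependency preservation: the restricted closure of {Price} across the fragments never reaches {PubID, Title}, so Price → PubID, Title cannot be enforced without a join — not preserved.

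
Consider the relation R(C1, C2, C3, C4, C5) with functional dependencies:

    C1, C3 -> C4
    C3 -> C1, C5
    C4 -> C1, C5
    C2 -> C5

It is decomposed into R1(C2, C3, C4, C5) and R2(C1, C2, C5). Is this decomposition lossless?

No

Common attributes: R1 ∩ R2 = {C2, C5}.
No dependency enlarges {C2, C5}, so (C2, C5)⁺ = {C2, C5}.
The closure contains neither all of R1 = {C2, C3, C4, C5} nor all of R2 = {C1, C2, C5}, so the common attributes are not a superkey of either fragment. The join is lossy.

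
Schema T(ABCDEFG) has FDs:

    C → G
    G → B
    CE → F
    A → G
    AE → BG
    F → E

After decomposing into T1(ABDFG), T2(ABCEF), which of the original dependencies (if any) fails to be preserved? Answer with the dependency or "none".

C → G

Check C → G: no single fragment contains all of {CG}, and the restricted closure of {C} across the fragments never reaches {G}.
G → B is preserved.
CE → F is preserved.
A → G is preserved.
AE → BG is preserved.
F → E is preserved.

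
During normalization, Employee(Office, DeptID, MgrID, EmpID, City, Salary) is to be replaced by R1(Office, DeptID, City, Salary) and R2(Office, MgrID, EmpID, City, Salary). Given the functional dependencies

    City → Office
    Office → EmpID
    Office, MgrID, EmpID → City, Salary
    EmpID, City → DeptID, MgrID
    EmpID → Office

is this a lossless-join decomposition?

Yes

Common attributes: R1 ∩ R2 = {Office, City, Salary}.
Closure of {Office, City, Salary}: Office → EmpID applies, adding EmpID; EmpID, City → DeptID, MgrID applies, adding DeptID, MgrID. So (Office, City, Salary)⁺ = {Office, DeptID, MgrID, EmpID, City, Salary}.
This closure contains every attribute of R1, so R1 ∩ R2 → R1. The join is lossless.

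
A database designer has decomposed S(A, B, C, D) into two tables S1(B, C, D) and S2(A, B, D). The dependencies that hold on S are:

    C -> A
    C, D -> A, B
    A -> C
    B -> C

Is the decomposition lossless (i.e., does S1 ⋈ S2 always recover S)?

Yes

Common attributes: S1 ∩ S2 = {B, D}.
Closure of {B, D}: B → C applies, adding C; C → A applies, adding A. So (B, D)⁺ = {A, B, C, D}.
This closure contains every attribute of S1, so S1 ∩ S2 → S1. The join is lossless.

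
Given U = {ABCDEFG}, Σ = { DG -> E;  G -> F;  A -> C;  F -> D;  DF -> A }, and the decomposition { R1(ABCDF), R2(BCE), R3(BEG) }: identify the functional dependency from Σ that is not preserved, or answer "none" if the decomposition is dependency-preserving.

G -> F

Check G → F: no single fragment contains all of {FG}, and the restricted closure of {G} across the fragments never reaches {F}.
DG → E is preserved.
A → C is preserved.
F → D is preserved.
DF → A is preserved.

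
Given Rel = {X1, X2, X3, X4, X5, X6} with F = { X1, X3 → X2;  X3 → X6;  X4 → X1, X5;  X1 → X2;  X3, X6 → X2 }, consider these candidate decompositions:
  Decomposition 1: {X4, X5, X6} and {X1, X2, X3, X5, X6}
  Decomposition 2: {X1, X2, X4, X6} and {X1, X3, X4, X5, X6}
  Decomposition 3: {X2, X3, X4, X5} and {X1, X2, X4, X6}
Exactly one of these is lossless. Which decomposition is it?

Decomposition 2

Decomposition 1: common = {X5, X6}, closure = {X5, X6} → lossy.
Decomposition 2: common = {X1, X4, X6}, closure = {X1, X2, X4, X5, X6} → lossless.
Decomposition 3: common = {X2, X4}, closure = {X1, X2, X4, X5} → lossy.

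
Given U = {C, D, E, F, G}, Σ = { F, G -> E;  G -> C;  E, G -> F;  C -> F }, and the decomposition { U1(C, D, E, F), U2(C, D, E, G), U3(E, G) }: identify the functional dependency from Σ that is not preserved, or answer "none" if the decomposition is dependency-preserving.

F, G → E: restricted closure across fragments reaches E.
G → C lies within U2.
E, G → F: restricted closure across fragments reaches F.
C → F lies within U1.
Every dependency is enforceable on the fragments, so the decomposition is dependency-preserving.

none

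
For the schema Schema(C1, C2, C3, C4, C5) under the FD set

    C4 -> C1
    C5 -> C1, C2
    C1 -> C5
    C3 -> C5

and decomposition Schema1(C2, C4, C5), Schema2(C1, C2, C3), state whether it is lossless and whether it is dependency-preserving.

lossy and not dependency-preserving

Lossless test: (C2)⁺ = {C2}, which is a superkey of neither fragment — lossy.
Dependency preservation: the restricted closure of {C4} across the fragments never reaches {C1}, so C4 → C1 cannot be enforced without a join — not preserved.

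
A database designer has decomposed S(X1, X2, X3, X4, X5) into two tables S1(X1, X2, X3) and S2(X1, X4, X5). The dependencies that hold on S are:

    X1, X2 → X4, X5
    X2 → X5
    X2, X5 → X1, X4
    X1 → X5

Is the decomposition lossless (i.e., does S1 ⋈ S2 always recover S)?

No

Common attributes: S1 ∩ S2 = {X1}.
Closure of {X1}: X1 → X5 applies, adding X5. So (X1)⁺ = {X1, X5}.
The closure contains neither all of S1 = {X1, X2, X3} nor all of S2 = {X1, X4, X5}, so the common attributes are not a superkey of either fragment. The join is lossy.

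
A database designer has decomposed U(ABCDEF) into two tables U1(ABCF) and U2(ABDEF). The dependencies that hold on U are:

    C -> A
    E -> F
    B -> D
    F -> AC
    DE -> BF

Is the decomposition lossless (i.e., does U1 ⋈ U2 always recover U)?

Yes

Common attributes: U1 ∩ U2 = {ABF}.
Closure of {ABF}: B → D applies, adding D; F → AC applies, adding C. So (ABF)⁺ = {ABCDF}.
This closure contains every attribute of U1, so U1 ∩ U2 → U1. The join is lossless.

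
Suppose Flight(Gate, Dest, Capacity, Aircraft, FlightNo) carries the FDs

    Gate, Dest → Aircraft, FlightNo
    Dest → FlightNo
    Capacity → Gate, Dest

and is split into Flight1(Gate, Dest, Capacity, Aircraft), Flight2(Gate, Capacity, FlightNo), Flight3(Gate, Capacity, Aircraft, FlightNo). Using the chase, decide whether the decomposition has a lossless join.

Chase test. Columns are Gate, Dest, Capacity, Aircraft, FlightNo; row i has aⱼ where attribute j ∈ Flighti, else bᵢⱼ.
Initial tableau (one row per fragment):
  row 1: a1 a2 a3 a4 b15
  row 2: a1 b22 a3 b24 a5
  row 3: a1 b32 a3 a4 a5
Rows 1 and 2 agree on Capacity; apply Capacity→Gate, Dest and equate their Gate, Dest entries.
Rows 1 and 3 agree on Capacity; apply Capacity→Gate, Dest and equate their Gate, Dest entries.
Rows 1 and 2 agree on Gate, Dest; apply Gate, Dest→Aircraft, FlightNo and equate their Aircraft, FlightNo entries.
Row 1 is now all distinguished symbols — the join is lossless.

Yes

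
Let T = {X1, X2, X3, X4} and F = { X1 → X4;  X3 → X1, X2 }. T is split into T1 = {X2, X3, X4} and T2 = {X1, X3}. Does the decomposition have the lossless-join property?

Yes

Common attributes: T1 ∩ T2 = {X3}.
Closure of {X3}: X3 → X1, X2 applies, adding X1, X2; X1 → X4 applies, adding X4. So (X3)⁺ = {X1, X2, X3, X4}.
This closure contains every attribute of T1, so T1 ∩ T2 → T1. The join is lossless.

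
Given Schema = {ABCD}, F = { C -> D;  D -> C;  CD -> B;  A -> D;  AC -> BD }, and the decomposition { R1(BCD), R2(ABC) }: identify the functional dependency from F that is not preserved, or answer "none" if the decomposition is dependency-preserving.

none

C → D lies within R1.
D → C lies within R1.
CD → B lies within R1.
A → D: restricted closure across fragments reaches D.
AC → BD: restricted closure across fragments reaches BD.
Every dependency is enforceable on the fragments, so the decomposition is dependency-preserving.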